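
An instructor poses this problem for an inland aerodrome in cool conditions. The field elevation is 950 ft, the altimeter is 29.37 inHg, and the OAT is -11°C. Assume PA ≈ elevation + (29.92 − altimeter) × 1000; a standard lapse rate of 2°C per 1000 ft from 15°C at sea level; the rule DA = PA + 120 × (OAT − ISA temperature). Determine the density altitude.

-1260 ft

Pressure altitude = 950 + (29.92 − 29.37) × 1000 = 950 + (+550) = 1500 ft.
ISA temperature at 1500 ft = 15 − 2 × (1500/1000) = 12°C.
ISA deviation = -11 − 12 = -23°C.
Density altitude = 1500 + 120 × (-23) = -1260 ft.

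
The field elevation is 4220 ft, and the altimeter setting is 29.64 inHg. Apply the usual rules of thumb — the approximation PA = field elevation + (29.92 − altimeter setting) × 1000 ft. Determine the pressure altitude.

Pressure correction = (29.92 − 29.64) × 1000 = +280 ft.
Pressure altitude = 4220 + (+280) = 4500 ft.

4500 ft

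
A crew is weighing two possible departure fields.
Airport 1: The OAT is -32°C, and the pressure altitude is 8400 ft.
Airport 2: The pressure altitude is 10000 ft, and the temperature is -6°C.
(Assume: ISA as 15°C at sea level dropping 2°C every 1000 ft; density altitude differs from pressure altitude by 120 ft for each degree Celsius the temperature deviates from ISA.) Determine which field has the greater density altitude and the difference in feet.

Airport 1: ISA temp = -1.8°C, deviation -30.2°C, DA = 8400 + 120 × (-30.2) = 4776 ft.
Airport 2: ISA temp = -5°C, deviation -1°C, DA = 10000 + 120 × (-1) = 9880 ft.
Airport 2 is higher by 9880 − 4776 = 5104 ft.

Airport 2 by 5104 ft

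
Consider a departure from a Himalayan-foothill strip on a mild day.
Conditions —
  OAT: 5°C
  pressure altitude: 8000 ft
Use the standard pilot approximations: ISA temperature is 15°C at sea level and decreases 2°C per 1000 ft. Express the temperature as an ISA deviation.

ISA temperature at 8000 ft = 15 − 2 × (8000/1000) = -1°C.
Deviation = OAT − ISA = 5 − (-1) = +6°C.

ISA+6°C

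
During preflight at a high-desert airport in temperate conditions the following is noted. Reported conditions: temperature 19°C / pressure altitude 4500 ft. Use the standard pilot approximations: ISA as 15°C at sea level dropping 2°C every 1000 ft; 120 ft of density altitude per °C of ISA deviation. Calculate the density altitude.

6060 ft

ISA temperature at 4500 ft = 15 − 2 × (4500/1000) = 6°C.
ISA deviation = 19 − 6 = +13°C.
Density altitude = 4500 + 120 × (13) = 4500 + (+1560) = 6060 ft.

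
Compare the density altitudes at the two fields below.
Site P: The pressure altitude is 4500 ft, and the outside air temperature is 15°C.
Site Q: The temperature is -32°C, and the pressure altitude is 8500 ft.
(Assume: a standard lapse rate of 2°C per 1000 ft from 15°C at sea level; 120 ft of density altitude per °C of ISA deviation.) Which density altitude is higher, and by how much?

Site P by 680 ft

Site P: ISA temp = 6°C, deviation +9°C, DA = 4500 + 120 × 9 = 5580 ft.
Site Q: ISA temp = -2°C, deviation -30°C, DA = 8500 + 120 × (-30) = 4900 ft.
Site P is higher by 5580 − 4900 = 680 ft.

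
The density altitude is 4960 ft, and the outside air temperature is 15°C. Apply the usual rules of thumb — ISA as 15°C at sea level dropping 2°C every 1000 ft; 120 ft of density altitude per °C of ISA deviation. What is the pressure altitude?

4000 ft

DA = PA + 120 × (OAT − (15 − 2·PA/1000)) = PA + 120·OAT − 1800 + 0.24·PA = 1.24·PA + 120·OAT − 1800.
So 1.24·PA = 4960 − 120 × 15 + 1800 = 4960.
PA = 4960 / 1.24 = 4000 ft.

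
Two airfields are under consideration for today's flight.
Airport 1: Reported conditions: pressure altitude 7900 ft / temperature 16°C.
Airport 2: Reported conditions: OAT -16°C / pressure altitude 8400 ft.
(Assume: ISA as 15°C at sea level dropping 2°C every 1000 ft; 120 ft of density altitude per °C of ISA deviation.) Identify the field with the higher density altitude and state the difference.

Airport 1: ISA temp = -0.8°C, deviation +16.8°C, DA = 7900 + 120 × 16.8 = 9916 ft.
Airport 2: ISA temp = -1.8°C, deviation -14.2°C, DA = 8400 + 120 × (-14.2) = 6696 ft.
Airport 1 is higher by 9916 − 6696 = 3220 ft.

Airport 1 by 3220 ft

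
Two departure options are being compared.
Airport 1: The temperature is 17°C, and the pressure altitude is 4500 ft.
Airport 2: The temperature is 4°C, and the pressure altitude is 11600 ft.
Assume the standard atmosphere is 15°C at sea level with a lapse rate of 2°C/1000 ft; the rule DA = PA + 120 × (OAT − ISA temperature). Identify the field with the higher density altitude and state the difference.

Airport 1: ISA temp = 6°C, deviation +11°C, DA = 4500 + 120 × 11 = 5820 ft.
Airport 2: ISA temp = -8.2°C, deviation +12.2°C, DA = 11600 + 120 × 12.2 = 13064 ft.
Airport 2 is higher by 13064 − 5820 = 7244 ft.

Airport 2 by 7244 ft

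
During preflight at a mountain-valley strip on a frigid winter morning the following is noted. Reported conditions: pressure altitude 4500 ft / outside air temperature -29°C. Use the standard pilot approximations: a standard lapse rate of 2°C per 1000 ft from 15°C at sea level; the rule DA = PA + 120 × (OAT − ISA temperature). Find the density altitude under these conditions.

300 ft

ISA temperature at 4500 ft = 15 − 2 × (4500/1000) = 6°C.
ISA deviation = -29 − 6 = -35°C.
Density altitude = 4500 + 120 × (-35) = 4500 + (-4200) = 300 ft.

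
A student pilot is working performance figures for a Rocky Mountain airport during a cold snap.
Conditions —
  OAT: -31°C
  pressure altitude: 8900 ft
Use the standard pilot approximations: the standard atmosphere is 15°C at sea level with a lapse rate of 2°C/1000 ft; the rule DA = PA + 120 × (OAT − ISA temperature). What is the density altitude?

ISA temperature at 8900 ft = 15 − 2 × (8900/1000) = -2.8°C.
ISA deviation = -31 − (-2.8) = -28.2°C.
Density altitude = 8900 + 120 × (-28.2) = 8900 + (-3384) = 5516 ft.

5516 ft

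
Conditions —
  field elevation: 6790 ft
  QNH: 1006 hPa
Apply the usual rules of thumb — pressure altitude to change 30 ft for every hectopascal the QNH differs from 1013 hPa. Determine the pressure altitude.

7000 ft

Pressure correction = (1013 − 1006) × 30 = +210 ft.
Pressure altitude = 6790 + (+210) = 7000 ft.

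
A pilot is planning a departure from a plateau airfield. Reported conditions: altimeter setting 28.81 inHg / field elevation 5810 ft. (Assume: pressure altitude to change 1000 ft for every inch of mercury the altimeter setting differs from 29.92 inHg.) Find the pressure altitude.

Pressure correction = (29.92 − 28.81) × 1000 = +1110 ft.
Pressure altitude = 5810 + (+1110) = 6920 ft.

6920 ft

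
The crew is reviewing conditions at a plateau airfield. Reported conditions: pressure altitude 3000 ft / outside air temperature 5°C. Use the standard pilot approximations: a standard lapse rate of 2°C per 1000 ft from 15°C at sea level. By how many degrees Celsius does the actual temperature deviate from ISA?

ISA temperature at 3000 ft = 15 − 2 × (3000/1000) = 9°C.
Deviation = OAT − ISA = 5 − 9 = -4°C.

ISA-4°C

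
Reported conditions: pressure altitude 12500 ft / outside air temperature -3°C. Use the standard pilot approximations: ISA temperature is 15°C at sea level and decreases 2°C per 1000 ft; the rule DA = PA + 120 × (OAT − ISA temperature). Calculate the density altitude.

ISA temperature at 12500 ft = 15 − 2 × (12500/1000) = -10°C.
ISA deviation = -3 − (-10) = +7°C.
Density altitude = 12500 + 120 × (7) = 12500 + (+840) = 13340 ft.

13340 ft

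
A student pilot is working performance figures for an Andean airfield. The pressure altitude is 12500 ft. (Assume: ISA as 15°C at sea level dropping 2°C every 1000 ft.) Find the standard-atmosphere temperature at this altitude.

ISA temperature = 15 − 2 × (12500/1000) = 15 − 25 = -10°C.

-10°C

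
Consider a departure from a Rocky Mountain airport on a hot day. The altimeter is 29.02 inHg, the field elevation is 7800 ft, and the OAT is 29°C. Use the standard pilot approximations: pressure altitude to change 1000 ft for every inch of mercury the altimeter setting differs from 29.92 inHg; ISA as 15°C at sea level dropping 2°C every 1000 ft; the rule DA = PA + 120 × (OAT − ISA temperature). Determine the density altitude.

12468 ft

Pressure altitude = 7800 + (29.92 − 29.02) × 1000 = 7800 + (+900) = 8700 ft.
ISA temperature at 8700 ft = 15 − 2 × (8700/1000) = -2.4°C.
ISA deviation = 29 − (-2.4) = +31.4°C.
Density altitude = 8700 + 120 × (31.4) = 12468 ft.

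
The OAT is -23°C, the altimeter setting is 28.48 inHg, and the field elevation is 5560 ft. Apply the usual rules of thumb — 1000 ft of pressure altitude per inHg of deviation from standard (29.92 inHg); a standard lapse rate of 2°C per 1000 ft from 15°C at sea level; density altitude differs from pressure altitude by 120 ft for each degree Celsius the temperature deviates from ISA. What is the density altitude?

Pressure altitude = 5560 + (29.92 − 28.48) × 1000 = 5560 + (+1440) = 7000 ft.
ISA temperature at 7000 ft = 15 − 2 × (7000/1000) = 1°C.
ISA deviation = -23 − 1 = -24°C.
Density altitude = 7000 + 120 × (-24) = 4120 ft.

4120 ft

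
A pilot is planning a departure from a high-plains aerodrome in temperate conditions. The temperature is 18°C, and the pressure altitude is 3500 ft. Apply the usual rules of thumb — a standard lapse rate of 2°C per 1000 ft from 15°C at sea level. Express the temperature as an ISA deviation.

ISA+10°C

ISA temperature at 3500 ft = 15 − 2 × (3500/1000) = 8°C.
Deviation = OAT − ISA = 18 − 8 = +10°C.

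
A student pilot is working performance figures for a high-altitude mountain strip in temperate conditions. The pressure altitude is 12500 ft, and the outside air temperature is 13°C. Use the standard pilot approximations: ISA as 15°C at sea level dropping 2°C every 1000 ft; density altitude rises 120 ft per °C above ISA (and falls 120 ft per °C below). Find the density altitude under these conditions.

15260 ft

ISA temperature at 12500 ft = 15 − 2 × (12500/1000) = -10°C.
ISA deviation = 13 − (-10) = +23°C.
Density altitude = 12500 + 120 × (23) = 12500 + (+2760) = 15260 ft.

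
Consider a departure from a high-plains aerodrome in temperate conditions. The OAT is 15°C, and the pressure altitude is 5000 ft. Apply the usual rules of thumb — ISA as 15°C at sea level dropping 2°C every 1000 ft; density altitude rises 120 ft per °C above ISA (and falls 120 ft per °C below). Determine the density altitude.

ISA temperature at 5000 ft = 15 − 2 × (5000/1000) = 5°C.
ISA deviation = 15 − 5 = +10°C.
Density altitude = 5000 + 120 × (10) = 5000 + (+1200) = 6200 ft.

6200 ft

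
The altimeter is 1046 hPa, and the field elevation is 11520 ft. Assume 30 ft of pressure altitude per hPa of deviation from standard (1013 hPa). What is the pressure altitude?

Pressure correction = (1013 − 1046) × 30 = -990 ft.
Pressure altitude = 11520 + (-990) = 10530 ft.

10530 ft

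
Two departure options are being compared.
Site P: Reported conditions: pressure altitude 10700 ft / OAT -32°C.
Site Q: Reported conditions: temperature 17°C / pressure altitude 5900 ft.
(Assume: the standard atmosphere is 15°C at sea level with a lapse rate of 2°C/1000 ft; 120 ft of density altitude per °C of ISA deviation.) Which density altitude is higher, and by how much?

Site P by 72 ft

Site P: ISA temp = -6.4°C, deviation -25.6°C, DA = 10700 + 120 × (-25.6) = 7628 ft.
Site Q: ISA temp = 3.2°C, deviation +13.8°C, DA = 5900 + 120 × 13.8 = 7556 ft.
Site P is higher by 7628 − 7556 = 72 ft.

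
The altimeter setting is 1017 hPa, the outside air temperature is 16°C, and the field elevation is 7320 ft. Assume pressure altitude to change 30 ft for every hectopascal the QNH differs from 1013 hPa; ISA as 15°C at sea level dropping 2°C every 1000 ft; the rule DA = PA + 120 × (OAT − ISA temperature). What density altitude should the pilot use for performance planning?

Pressure altitude = 7320 + (1013 − 1017) × 30 = 7320 + (-120) = 7200 ft.
ISA temperature at 7200 ft = 15 − 2 × (7200/1000) = 0.6°C.
ISA deviation = 16 − 0.6 = +15.4°C.
Density altitude = 7200 + 120 × (15.4) = 9048 ft.

9048 ft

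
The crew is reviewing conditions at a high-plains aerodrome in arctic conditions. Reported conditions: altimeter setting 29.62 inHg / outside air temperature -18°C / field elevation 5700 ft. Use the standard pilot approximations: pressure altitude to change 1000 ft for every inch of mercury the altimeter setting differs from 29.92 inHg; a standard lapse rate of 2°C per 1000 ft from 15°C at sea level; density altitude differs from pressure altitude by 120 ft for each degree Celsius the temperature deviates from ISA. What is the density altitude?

Pressure altitude = 5700 + (29.92 − 29.62) × 1000 = 5700 + (+300) = 6000 ft.
ISA temperature at 6000 ft = 15 − 2 × (6000/1000) = 3°C.
ISA deviation = -18 − 3 = -21°C.
Density altitude = 6000 + 120 × (-21) = 3480 ft.

3480 ft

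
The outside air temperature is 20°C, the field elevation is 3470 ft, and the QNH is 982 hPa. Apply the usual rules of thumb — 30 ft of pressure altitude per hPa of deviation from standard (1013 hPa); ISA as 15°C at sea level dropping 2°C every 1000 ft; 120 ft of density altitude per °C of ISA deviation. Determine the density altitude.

Pressure altitude = 3470 + (1013 − 982) × 30 = 3470 + (+930) = 4400 ft.
ISA temperature at 4400 ft = 15 − 2 × (4400/1000) = 6.2°C.
ISA deviation = 20 − 6.2 = +13.8°C.
Density altitude = 4400 + 120 × (13.8) = 6056 ft.

6056 ft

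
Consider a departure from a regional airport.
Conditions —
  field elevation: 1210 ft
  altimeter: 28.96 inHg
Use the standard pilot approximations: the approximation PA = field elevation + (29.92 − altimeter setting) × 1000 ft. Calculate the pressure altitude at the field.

Pressure correction = (29.92 − 28.96) × 1000 = +960 ft.
Pressure altitude = 1210 + (+960) = 2170 ft.

2170 ft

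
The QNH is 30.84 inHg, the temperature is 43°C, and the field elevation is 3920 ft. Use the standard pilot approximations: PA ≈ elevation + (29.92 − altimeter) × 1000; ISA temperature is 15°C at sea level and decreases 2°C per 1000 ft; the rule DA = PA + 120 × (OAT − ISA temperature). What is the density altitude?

7080 ft

Pressure altitude = 3920 + (29.92 − 30.84) × 1000 = 3920 + (-920) = 3000 ft.
ISA temperature at 3000 ft = 15 − 2 × (3000/1000) = 9°C.
ISA deviation = 43 − 9 = +34°C.
Density altitude = 3000 + 120 × (34) = 7080 ft.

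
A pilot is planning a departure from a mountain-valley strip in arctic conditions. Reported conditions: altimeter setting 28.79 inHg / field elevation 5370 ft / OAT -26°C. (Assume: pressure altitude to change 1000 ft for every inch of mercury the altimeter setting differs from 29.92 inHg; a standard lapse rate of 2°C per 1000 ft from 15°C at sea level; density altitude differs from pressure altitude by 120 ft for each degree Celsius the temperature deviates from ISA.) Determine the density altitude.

3140 ft

Pressure altitude = 5370 + (29.92 − 28.79) × 1000 = 5370 + (+1130) = 6500 ft.
ISA temperature at 6500 ft = 15 − 2 × (6500/1000) = 2°C.
ISA deviation = -26 − 2 = -28°C.
Density altitude = 6500 + 120 × (-28) = 3140 ft.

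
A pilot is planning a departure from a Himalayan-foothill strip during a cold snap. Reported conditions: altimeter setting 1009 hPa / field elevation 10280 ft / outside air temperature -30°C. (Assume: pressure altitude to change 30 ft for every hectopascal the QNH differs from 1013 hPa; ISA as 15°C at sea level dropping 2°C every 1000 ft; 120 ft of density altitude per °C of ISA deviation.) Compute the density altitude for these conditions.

7496 ft

Pressure altitude = 10280 + (1013 − 1009) × 30 = 10280 + (+120) = 10400 ft.
ISA temperature at 10400 ft = 15 − 2 × (10400/1000) = -5.8°C.
ISA deviation = -30 − (-5.8) = -24.2°C.
Density altitude = 10400 + 120 × (-24.2) = 7496 ft.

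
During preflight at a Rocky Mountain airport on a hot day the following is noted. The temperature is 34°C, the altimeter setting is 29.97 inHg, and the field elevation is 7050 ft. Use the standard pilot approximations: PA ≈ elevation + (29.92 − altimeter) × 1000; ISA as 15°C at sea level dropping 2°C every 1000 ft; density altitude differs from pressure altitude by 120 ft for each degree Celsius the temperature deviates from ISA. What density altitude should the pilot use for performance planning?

Pressure altitude = 7050 + (29.92 − 29.97) × 1000 = 7050 + (-50) = 7000 ft.
ISA temperature at 7000 ft = 15 − 2 × (7000/1000) = 1°C.
ISA deviation = 34 − 1 = +33°C.
Density altitude = 7000 + 120 × (33) = 10960 ft.

10960 ft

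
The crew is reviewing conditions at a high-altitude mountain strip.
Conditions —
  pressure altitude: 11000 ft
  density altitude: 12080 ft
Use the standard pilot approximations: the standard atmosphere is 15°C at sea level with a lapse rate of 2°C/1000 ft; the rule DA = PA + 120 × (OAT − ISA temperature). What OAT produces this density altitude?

Density altitude − pressure altitude = 12080 − 11000 = +1080 ft.
At 120 ft/°C that is an ISA deviation of 1080/120 = +9°C.
ISA temperature at 11000 ft = 15 − 2 × (11000/1000) = -7°C.
OAT = ISA + deviation = -7 + (+9) = 2°C.

2°C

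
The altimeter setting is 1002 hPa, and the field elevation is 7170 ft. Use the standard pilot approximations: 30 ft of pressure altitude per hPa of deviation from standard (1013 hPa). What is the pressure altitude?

Pressure correction = (1013 − 1002) × 30 = +330 ft.
Pressure altitude = 7170 + (+330) = 7500 ft.

7500 ft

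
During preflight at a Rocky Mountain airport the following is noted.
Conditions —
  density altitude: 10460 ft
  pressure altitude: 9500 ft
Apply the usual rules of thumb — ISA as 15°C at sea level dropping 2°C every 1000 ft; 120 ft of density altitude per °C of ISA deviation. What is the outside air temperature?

Density altitude − pressure altitude = 10460 − 9500 = +960 ft.
At 120 ft/°C that is an ISA deviation of 960/120 = +8°C.
ISA temperature at 9500 ft = 15 − 2 × (9500/1000) = -4°C.
OAT = ISA + deviation = -4 + (+8) = 4°C.

4°C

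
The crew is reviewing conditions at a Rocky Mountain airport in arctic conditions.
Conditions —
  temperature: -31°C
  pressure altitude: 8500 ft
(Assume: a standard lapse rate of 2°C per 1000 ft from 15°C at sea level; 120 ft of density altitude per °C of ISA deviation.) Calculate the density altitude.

5020 ft

ISA temperature at 8500 ft = 15 − 2 × (8500/1000) = -2°C.
ISA deviation = -31 − (-2) = -29°C.
Density altitude = 8500 + 120 × (-29) = 8500 + (-3480) = 5020 ft.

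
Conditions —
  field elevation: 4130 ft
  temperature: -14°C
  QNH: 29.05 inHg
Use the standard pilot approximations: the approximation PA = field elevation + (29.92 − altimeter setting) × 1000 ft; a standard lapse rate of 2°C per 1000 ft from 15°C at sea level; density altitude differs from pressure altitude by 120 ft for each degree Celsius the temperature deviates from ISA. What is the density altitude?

Pressure altitude = 4130 + (29.92 − 29.05) × 1000 = 4130 + (+870) = 5000 ft.
ISA temperature at 5000 ft = 15 − 2 × (5000/1000) = 5°C.
ISA deviation = -14 − 5 = -19°C.
Density altitude = 5000 + 120 × (-19) = 2720 ft.

2720 ft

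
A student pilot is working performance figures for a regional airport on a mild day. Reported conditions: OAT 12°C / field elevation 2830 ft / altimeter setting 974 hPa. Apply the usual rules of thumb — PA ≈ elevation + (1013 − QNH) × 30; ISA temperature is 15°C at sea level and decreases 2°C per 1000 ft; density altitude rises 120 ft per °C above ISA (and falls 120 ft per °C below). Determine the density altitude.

Pressure altitude = 2830 + (1013 − 974) × 30 = 2830 + (+1170) = 4000 ft.
ISA temperature at 4000 ft = 15 − 2 × (4000/1000) = 7°C.
ISA deviation = 12 − 7 = +5°C.
Density altitude = 4000 + 120 × (5) = 4600 ft.

4600 ft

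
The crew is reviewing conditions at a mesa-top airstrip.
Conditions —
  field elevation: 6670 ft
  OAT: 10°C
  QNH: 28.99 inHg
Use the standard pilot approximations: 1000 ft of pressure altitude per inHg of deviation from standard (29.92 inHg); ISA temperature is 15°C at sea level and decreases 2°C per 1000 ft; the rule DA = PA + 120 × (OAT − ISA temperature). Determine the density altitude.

Pressure altitude = 6670 + (29.92 − 28.99) × 1000 = 6670 + (+930) = 7600 ft.
ISA temperature at 7600 ft = 15 − 2 × (7600/1000) = -0.2°C.
ISA deviation = 10 − (-0.2) = +10.2°C.
Density altitude = 7600 + 120 × (10.2) = 8824 ft.

8824 ft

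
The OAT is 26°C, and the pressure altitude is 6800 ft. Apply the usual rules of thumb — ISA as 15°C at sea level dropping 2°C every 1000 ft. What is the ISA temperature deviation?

ISA+24.6°C

ISA temperature at 6800 ft = 15 − 2 × (6800/1000) = 1.4°C.
Deviation = OAT − ISA = 26 − 1.4 = +24.6°C.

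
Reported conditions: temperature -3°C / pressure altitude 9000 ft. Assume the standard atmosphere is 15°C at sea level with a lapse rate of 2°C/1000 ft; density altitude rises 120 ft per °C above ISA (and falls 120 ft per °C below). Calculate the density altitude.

9000 ft

ISA temperature at 9000 ft = 15 − 2 × (9000/1000) = -3°C.
ISA deviation = -3 − (-3) = 0°C.
Density altitude = 9000 + 120 × (0) = 9000 + (0) = 9000 ft.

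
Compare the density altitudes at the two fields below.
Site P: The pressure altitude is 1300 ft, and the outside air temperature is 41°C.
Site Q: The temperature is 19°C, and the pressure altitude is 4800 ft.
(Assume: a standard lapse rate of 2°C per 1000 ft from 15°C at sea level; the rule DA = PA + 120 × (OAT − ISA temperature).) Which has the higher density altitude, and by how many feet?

Site P: ISA temp = 12.4°C, deviation +28.6°C, DA = 1300 + 120 × 28.6 = 4732 ft.
Site Q: ISA temp = 5.4°C, deviation +13.6°C, DA = 4800 + 120 × 13.6 = 6432 ft.
Site Q is higher by 6432 − 4732 = 1700 ft.

Site Q by 1700 ft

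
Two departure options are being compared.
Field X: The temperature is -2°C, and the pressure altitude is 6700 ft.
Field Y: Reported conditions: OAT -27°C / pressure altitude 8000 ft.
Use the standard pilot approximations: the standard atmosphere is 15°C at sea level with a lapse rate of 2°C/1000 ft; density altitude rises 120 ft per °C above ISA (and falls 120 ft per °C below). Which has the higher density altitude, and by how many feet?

Field X: ISA temp = 1.6°C, deviation -3.6°C, DA = 6700 + 120 × (-3.6) = 6268 ft.
Field Y: ISA temp = -1°C, deviation -26°C, DA = 8000 + 120 × (-26) = 4880 ft.
Field X is higher by 6268 − 4880 = 1388 ft.

Field X by 1388 ft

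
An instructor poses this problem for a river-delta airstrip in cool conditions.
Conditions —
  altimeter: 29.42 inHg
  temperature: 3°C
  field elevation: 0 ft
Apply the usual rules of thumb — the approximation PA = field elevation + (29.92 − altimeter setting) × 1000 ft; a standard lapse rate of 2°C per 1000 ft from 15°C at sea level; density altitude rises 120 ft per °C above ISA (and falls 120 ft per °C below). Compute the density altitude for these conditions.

-820 ft

Pressure altitude = 0 + (29.92 − 29.42) × 1000 = 0 + (+500) = 500 ft.
ISA temperature at 500 ft = 15 − 2 × (500/1000) = 14°C.
ISA deviation = 3 − 14 = -11°C.
Density altitude = 500 + 120 × (-11) = -820 ft.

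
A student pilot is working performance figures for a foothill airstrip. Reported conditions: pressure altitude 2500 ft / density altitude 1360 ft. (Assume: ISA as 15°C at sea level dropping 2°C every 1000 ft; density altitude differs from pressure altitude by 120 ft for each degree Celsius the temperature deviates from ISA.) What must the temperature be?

Density altitude − pressure altitude = 1360 − 2500 = -1140 ft.
At 120 ft/°C that is an ISA deviation of -1140/120 = -9.5°C.
ISA temperature at 2500 ft = 15 − 2 × (2500/1000) = 10°C.
OAT = ISA + deviation = 10 + (-9.5) = 0.5°C.

0.5°C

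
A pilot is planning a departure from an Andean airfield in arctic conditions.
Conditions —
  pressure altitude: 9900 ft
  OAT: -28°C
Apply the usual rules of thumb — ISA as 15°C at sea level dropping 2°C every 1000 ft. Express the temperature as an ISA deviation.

ISA temperature at 9900 ft = 15 − 2 × (9900/1000) = -4.8°C.
Deviation = OAT − ISA = -28 − (-4.8) = -23.2°C.

ISA-23.2°C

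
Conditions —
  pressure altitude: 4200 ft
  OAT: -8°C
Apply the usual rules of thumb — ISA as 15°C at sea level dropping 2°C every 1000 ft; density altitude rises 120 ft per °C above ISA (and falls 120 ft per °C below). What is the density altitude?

ISA temperature at 4200 ft = 15 − 2 × (4200/1000) = 6.6°C.
ISA deviation = -8 − 6.6 = -14.6°C.
Density altitude = 4200 + 120 × (-14.6) = 4200 + (-1752) = 2448 ft.

2448 ft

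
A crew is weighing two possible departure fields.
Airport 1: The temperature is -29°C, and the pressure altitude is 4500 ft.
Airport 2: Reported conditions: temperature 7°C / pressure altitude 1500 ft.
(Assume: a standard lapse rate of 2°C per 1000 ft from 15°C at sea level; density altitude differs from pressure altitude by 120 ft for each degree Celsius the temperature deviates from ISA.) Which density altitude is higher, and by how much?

Airport 2 by 600 ft

Airport 1: ISA temp = 6°C, deviation -35°C, DA = 4500 + 120 × (-35) = 300 ft.
Airport 2: ISA temp = 12°C, deviation -5°C, DA = 1500 + 120 × (-5) = 900 ft.
Airport 2 is higher by 900 − 300 = 600 ft.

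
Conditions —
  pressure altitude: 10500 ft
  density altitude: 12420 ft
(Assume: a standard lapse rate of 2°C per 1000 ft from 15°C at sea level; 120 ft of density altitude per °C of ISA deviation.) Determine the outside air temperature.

10°C

Density altitude − pressure altitude = 12420 − 10500 = +1920 ft.
At 120 ft/°C that is an ISA deviation of 1920/120 = +16°C.
ISA temperature at 10500 ft = 15 − 2 × (10500/1000) = -6°C.
OAT = ISA + deviation = -6 + (+16) = 10°C.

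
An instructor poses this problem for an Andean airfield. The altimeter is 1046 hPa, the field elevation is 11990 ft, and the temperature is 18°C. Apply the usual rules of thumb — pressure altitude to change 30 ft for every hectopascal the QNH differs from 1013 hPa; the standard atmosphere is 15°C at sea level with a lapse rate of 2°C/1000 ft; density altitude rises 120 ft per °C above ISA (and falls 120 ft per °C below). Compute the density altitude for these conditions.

14000 ft

Pressure altitude = 11990 + (1013 − 1046) × 30 = 11990 + (-990) = 11000 ft.
ISA temperature at 11000 ft = 15 − 2 × (11000/1000) = -7°C.
ISA deviation = 18 − (-7) = +25°C.
Density altitude = 11000 + 120 × (25) = 14000 ft.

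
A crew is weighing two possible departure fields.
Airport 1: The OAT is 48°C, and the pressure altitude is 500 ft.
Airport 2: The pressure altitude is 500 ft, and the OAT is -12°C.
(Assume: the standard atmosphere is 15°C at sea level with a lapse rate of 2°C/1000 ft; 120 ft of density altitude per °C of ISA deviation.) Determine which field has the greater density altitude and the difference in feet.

Airport 1: ISA temp = 14°C, deviation +34°C, DA = 500 + 120 × 34 = 4580 ft.
Airport 2: ISA temp = 14°C, deviation -26°C, DA = 500 + 120 × (-26) = -2620 ft.
Airport 1 is higher by 4580 − (-2620) = 7200 ft.

Airport 1 by 7200 ft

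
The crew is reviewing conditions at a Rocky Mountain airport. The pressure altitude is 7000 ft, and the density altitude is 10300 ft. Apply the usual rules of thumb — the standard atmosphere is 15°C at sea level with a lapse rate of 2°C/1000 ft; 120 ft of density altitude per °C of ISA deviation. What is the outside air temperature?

Density altitude − pressure altitude = 10300 − 7000 = +3300 ft.
At 120 ft/°C that is an ISA deviation of 3300/120 = +27.5°C.
ISA temperature at 7000 ft = 15 − 2 × (7000/1000) = 1°C.
OAT = ISA + deviation = 1 + (+27.5) = 28.5°C.

28.5°C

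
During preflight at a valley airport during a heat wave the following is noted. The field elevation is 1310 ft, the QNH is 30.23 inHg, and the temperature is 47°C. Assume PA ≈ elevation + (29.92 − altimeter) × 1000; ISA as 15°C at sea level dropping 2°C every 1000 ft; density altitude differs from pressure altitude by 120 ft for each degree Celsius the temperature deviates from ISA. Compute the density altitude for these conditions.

5080 ft

Pressure altitude = 1310 + (29.92 − 30.23) × 1000 = 1310 + (-310) = 1000 ft.
ISA temperature at 1000 ft = 15 − 2 × (1000/1000) = 13°C.
ISA deviation = 47 − 13 = +34°C.
Density altitude = 1000 + 120 × (34) = 5080 ft.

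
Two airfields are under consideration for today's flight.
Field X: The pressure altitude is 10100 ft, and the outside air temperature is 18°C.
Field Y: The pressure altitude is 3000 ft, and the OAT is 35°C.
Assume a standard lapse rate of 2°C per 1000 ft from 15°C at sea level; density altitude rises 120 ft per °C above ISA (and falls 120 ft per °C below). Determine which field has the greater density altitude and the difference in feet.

Field X by 6764 ft

Field X: ISA temp = -5.2°C, deviation +23.2°C, DA = 10100 + 120 × 23.2 = 12884 ft.
Field Y: ISA temp = 9°C, deviation +26°C, DA = 3000 + 120 × 26 = 6120 ft.
Field X is higher by 12884 − 6120 = 6764 ft.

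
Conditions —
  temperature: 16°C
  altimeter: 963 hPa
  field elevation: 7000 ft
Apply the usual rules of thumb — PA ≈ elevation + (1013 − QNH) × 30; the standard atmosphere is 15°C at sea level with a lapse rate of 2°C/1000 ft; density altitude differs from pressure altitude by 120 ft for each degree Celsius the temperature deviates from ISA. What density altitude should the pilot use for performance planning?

10660 ft

Pressure altitude = 7000 + (1013 − 963) × 30 = 7000 + (+1500) = 8500 ft.
ISA temperature at 8500 ft = 15 − 2 × (8500/1000) = -2°C.
ISA deviation = 16 − (-2) = +18°C.
Density altitude = 8500 + 120 × (18) = 10660 ft.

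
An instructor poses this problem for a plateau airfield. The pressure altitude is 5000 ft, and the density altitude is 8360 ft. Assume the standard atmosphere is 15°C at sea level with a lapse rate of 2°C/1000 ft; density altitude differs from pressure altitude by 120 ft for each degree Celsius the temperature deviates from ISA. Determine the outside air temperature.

33°C

Density altitude − pressure altitude = 8360 − 5000 = +3360 ft.
At 120 ft/°C that is an ISA deviation of 3360/120 = +28°C.
ISA temperature at 5000 ft = 15 − 2 × (5000/1000) = 5°C.
OAT = ISA + deviation = 5 + (+28) = 33°C.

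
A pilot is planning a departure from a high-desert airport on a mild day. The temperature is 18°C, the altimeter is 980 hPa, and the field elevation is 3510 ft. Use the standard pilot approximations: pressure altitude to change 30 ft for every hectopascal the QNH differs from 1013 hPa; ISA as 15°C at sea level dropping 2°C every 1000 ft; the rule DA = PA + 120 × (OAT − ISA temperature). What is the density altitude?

Pressure altitude = 3510 + (1013 − 980) × 30 = 3510 + (+990) = 4500 ft.
ISA temperature at 4500 ft = 15 − 2 × (4500/1000) = 6°C.
ISA deviation = 18 − 6 = +12°C.
Density altitude = 4500 + 120 × (12) = 5940 ft.

5940 ft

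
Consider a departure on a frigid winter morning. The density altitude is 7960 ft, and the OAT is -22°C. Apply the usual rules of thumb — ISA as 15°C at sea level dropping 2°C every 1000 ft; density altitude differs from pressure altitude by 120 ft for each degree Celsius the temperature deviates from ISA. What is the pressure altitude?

10000 ft

DA = PA + 120 × (OAT − (15 − 2·PA/1000)) = PA + 120·OAT − 1800 + 0.24·PA = 1.24·PA + 120·OAT − 1800.
So 1.24·PA = 7960 − 120 × (-22) + 1800 = 12400.
PA = 12400 / 1.24 = 10000 ft.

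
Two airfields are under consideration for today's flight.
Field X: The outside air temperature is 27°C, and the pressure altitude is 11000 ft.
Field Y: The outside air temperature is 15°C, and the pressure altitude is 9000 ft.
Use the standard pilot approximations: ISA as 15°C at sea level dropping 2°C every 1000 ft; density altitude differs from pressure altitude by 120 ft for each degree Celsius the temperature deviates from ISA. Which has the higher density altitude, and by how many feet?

Field X by 3920 ft

Field X: ISA temp = -7°C, deviation +34°C, DA = 11000 + 120 × 34 = 15080 ft.
Field Y: ISA temp = -3°C, deviation +18°C, DA = 9000 + 120 × 18 = 11160 ft.
Field X is higher by 15080 − 11160 = 3920 ft.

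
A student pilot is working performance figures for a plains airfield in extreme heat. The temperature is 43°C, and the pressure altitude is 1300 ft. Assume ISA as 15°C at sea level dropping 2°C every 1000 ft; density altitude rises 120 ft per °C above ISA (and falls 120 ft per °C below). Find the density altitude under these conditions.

4972 ft

ISA temperature at 1300 ft = 15 − 2 × (1300/1000) = 12.4°C.
ISA deviation = 43 − 12.4 = +30.6°C.
Density altitude = 1300 + 120 × (30.6) = 1300 + (+3672) = 4972 ft.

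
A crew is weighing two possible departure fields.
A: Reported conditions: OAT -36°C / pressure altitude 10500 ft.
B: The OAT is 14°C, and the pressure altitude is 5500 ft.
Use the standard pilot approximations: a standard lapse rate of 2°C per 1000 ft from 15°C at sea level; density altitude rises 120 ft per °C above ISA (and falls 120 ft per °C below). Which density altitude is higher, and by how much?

A: ISA temp = -6°C, deviation -30°C, DA = 10500 + 120 × (-30) = 6900 ft.
B: ISA temp = 4°C, deviation +10°C, DA = 5500 + 120 × 10 = 6700 ft.
A is higher by 6900 − 6700 = 200 ft.

A by 200 ft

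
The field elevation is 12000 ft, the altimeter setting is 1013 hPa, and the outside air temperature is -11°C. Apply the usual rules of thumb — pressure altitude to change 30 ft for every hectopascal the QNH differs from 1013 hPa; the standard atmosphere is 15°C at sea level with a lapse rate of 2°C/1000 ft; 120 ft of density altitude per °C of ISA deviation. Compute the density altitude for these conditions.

Pressure altitude = 12000 + (1013 − 1013) × 30 = 12000 + (0) = 12000 ft.
ISA temperature at 12000 ft = 15 − 2 × (12000/1000) = -9°C.
ISA deviation = -11 − (-9) = -2°C.
Density altitude = 12000 + 120 × (-2) = 11760 ft.

11760 ft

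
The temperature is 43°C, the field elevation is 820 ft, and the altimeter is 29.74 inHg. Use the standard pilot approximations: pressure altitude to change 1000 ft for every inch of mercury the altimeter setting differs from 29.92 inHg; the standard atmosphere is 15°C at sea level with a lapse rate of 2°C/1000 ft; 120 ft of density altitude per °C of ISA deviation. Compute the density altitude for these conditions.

Pressure altitude = 820 + (29.92 − 29.74) × 1000 = 820 + (+180) = 1000 ft.
ISA temperature at 1000 ft = 15 − 2 × (1000/1000) = 13°C.
ISA deviation = 43 − 13 = +30°C.
Density altitude = 1000 + 120 × (30) = 4600 ft.

4600 ft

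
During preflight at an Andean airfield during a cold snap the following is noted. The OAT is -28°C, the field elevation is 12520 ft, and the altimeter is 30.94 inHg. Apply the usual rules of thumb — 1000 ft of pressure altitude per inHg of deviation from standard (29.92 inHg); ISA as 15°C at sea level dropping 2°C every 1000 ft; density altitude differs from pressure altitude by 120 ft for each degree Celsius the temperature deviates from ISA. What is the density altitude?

9100 ft

Pressure altitude = 12520 + (29.92 − 30.94) × 1000 = 12520 + (-1020) = 11500 ft.
ISA temperature at 11500 ft = 15 − 2 × (11500/1000) = -8°C.
ISA deviation = -28 − (-8) = -20°C.
Density altitude = 11500 + 120 × (-20) = 9100 ft.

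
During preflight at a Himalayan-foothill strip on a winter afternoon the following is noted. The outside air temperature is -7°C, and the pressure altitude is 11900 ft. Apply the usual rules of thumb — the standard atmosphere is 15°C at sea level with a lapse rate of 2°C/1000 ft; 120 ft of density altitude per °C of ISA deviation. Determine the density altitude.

12116 ft

ISA temperature at 11900 ft = 15 − 2 × (11900/1000) = -8.8°C.
ISA deviation = -7 − (-8.8) = +1.8°C.
Density altitude = 11900 + 120 × (1.8) = 11900 + (+216) = 12116 ft.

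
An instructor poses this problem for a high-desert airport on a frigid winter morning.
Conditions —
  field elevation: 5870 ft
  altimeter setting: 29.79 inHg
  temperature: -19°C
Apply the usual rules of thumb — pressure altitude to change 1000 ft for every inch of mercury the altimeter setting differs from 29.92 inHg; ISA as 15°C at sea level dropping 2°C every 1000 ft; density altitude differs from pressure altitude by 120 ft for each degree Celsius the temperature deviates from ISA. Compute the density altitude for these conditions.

Pressure altitude = 5870 + (29.92 − 29.79) × 1000 = 5870 + (+130) = 6000 ft.
ISA temperature at 6000 ft = 15 − 2 × (6000/1000) = 3°C.
ISA deviation = -19 − 3 = -22°C.
Density altitude = 6000 + 120 × (-22) = 3360 ft.

3360 ft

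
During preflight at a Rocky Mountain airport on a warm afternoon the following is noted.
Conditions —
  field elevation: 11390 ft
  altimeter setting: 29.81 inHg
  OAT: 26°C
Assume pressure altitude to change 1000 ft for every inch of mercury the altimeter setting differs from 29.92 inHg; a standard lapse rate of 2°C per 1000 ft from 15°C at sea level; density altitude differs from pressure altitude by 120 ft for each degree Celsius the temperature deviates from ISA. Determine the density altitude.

Pressure altitude = 11390 + (29.92 − 29.81) × 1000 = 11390 + (+110) = 11500 ft.
ISA temperature at 11500 ft = 15 − 2 × (11500/1000) = -8°C.
ISA deviation = 26 − (-8) = +34°C.
Density altitude = 11500 + 120 × (34) = 15580 ft.

15580 ft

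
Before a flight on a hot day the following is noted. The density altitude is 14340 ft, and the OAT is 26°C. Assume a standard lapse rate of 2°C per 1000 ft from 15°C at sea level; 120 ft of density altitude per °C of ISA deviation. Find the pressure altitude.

DA = PA + 120 × (OAT − (15 − 2·PA/1000)) = PA + 120·OAT − 1800 + 0.24·PA = 1.24·PA + 120·OAT − 1800.
So 1.24·PA = 14340 − 120 × 26 + 1800 = 13020.
PA = 13020 / 1.24 = 10500 ft.

10500 ft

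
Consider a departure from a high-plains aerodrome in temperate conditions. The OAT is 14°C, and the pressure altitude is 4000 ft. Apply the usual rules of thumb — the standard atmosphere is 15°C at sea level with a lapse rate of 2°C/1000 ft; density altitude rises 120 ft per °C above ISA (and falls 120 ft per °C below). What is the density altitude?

4840 ft

ISA temperature at 4000 ft = 15 − 2 × (4000/1000) = 7°C.
ISA deviation = 14 − 7 = +7°C.
Density altitude = 4000 + 120 × (7) = 4000 + (+840) = 4840 ft.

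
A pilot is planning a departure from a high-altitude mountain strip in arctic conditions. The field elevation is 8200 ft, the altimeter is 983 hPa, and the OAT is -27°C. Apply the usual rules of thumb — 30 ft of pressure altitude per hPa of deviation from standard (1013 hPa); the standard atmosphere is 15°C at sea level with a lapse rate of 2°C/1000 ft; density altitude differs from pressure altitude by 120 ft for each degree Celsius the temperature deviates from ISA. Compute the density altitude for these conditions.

Pressure altitude = 8200 + (1013 − 983) × 30 = 8200 + (+900) = 9100 ft.
ISA temperature at 9100 ft = 15 − 2 × (9100/1000) = -3.2°C.
ISA deviation = -27 − (-3.2) = -23.8°C.
Density altitude = 9100 + 120 × (-23.8) = 6244 ft.

6244 ft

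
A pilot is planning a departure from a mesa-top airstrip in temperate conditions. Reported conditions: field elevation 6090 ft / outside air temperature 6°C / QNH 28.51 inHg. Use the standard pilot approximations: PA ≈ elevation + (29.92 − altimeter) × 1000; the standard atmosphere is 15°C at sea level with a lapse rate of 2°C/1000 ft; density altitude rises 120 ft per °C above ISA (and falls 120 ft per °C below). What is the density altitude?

Pressure altitude = 6090 + (29.92 − 28.51) × 1000 = 6090 + (+1410) = 7500 ft.
ISA temperature at 7500 ft = 15 − 2 × (7500/1000) = 0°C.
ISA deviation = 6 − 0 = +6°C.
Density altitude = 7500 + 120 × (6) = 8220 ft.

8220 ft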